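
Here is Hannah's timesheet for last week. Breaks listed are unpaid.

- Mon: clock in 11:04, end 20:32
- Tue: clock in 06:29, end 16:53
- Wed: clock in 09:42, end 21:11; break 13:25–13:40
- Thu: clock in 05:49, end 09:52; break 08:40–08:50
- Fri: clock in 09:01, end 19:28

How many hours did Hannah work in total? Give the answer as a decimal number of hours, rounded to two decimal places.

45.43 hours

Mon: 11:04–20:32 = 9 h 28 min
Tue: 06:29–16:53 = 10 h 24 min
Wed: 09:42–21:11 = 11 h 29 min; less 15 min break → 11 h 14 min
Thu: 05:49–09:52 = 4 h 3 min; less 10 min break → 3 h 53 min
Fri: 09:01–19:28 = 10 h 27 min
Total: 9 h 28 min + 10 h 24 min + 11 h 14 min + 3 h 53 min + 10 h 27 min = 45 h 26 min.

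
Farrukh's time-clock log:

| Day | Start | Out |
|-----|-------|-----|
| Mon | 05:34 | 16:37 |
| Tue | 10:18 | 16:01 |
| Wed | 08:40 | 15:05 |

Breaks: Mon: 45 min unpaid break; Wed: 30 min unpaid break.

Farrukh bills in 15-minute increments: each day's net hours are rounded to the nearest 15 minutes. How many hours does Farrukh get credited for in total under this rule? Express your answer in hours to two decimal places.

Mon: 05:34–16:37 = 11 h 3 min − 45 min = 10 h 18 min → rounds to 10 h 15 min
Tue: 10:18–16:01 = 5 h 43 min → rounds to 5 h 45 min
Wed: 08:40–15:05 = 6 h 25 min − 30 min = 5 h 55 min → rounds to 6 h 0 min
Total credited: 22 h 0 min.

22.00 hours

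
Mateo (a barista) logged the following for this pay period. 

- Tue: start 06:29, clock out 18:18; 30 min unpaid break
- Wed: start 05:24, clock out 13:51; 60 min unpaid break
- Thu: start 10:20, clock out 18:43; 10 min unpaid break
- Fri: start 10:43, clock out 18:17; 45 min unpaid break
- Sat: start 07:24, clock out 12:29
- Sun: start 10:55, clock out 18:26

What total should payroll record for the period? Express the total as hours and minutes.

Tue: 06:29–18:18 = 11 h 49 min; less 30 min break → 11 h 19 min
Wed: 05:24–13:51 = 8 h 27 min; less 60 min break → 7 h 27 min
Thu: 10:20–18:43 = 8 h 23 min; less 10 min break → 8 h 13 min
Fri: 10:43–18:17 = 7 h 34 min; less 45 min break → 6 h 49 min
Sat: 07:24–12:29 = 5 h 5 min
Sun: 10:55–18:26 = 7 h 31 min
Total: 11 h 19 min + 7 h 27 min + 8 h 13 min + 6 h 49 min + 5 h 5 min + 7 h 31 min = 46 h 24 min.

46 h 24 min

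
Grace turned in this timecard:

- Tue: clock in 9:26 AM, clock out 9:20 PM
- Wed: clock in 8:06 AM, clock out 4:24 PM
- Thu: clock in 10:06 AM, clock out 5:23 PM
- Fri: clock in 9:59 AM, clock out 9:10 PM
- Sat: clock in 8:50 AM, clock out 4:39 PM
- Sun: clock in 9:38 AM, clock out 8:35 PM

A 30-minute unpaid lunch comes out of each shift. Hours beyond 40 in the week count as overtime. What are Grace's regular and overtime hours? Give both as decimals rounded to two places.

Tue: 9:26 AM–9:20 PM = 11 h 54 min; less 30 min break → 11 h 24 min
Wed: 8:06 AM–4:24 PM = 8 h 18 min; less 30 min break → 7 h 48 min
Thu: 10:06 AM–5:23 PM = 7 h 17 min; less 30 min break → 6 h 47 min
Fri: 9:59 AM–9:10 PM = 11 h 11 min; less 30 min break → 10 h 41 min
Sat: 8:50 AM–4:39 PM = 7 h 49 min; less 30 min break → 7 h 19 min
Sun: 9:38 AM–8:35 PM = 10 h 57 min; less 30 min break → 10 h 27 min
Total worked: 54 h 26 min = 54.43 h.
Threshold 40 h → overtime 14 h 26 min, regular 40 h 0 min.

Regular 40.00 hours, overtime 14.43 hours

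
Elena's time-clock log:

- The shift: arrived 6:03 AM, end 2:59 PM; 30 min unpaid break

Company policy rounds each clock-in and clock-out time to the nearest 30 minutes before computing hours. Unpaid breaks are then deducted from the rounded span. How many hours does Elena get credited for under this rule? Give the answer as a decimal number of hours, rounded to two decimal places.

8.50 hours

The shift: in 6:03 AM→6:00 AM, out 2:59 PM→3:00 PM; 9 h 0 min − 30 min = 8 h 30 min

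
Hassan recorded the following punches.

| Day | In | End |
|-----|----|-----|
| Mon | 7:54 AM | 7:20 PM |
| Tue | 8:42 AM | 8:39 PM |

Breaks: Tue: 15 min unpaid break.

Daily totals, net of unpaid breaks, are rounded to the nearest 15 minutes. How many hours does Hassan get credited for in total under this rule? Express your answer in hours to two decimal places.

Mon: 7:54 AM–7:20 PM = 11 h 26 min → rounds to 11 h 30 min
Tue: 8:42 AM–8:39 PM = 11 h 57 min − 15 min = 11 h 42 min → rounds to 11 h 45 min
Total credited: 23 h 15 min.

23.25 hours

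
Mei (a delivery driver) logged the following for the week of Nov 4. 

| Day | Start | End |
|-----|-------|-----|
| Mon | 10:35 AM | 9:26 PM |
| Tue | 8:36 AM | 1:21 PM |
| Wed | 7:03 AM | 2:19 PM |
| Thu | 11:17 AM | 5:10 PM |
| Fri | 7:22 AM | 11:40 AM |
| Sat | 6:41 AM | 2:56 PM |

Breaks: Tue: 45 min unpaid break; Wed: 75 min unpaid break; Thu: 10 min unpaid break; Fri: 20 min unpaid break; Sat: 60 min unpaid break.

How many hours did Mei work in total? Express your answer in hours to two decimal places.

Mon: 10:35 AM–9:26 PM = 10 h 51 min
Tue: 8:36 AM–1:21 PM = 4 h 45 min; less 45 min break → 4 h 0 min
Wed: 7:03 AM–2:19 PM = 7 h 16 min; less 75 min break → 6 h 1 min
Thu: 11:17 AM–5:10 PM = 5 h 53 min; less 10 min break → 5 h 43 min
Fri: 7:22 AM–11:40 AM = 4 h 18 min; less 20 min break → 3 h 58 min
Sat: 6:41 AM–2:56 PM = 8 h 15 min; less 60 min break → 7 h 15 min
Total: 10 h 51 min + 4 h 0 min + 6 h 1 min + 5 h 43 min + 3 h 58 min + 7 h 15 min = 37 h 48 min.

37.80 hours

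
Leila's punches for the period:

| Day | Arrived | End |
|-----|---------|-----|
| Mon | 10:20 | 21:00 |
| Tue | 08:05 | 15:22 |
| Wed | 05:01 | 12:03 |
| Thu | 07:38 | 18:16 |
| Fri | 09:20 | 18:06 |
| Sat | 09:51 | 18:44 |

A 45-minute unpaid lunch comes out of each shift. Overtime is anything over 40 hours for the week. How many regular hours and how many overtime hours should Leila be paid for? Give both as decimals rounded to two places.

Mon: 10:20–21:00 = 10 h 40 min; less 45 min break → 9 h 55 min
Tue: 08:05–15:22 = 7 h 17 min; less 45 min break → 6 h 32 min
Wed: 05:01–12:03 = 7 h 2 min; less 45 min break → 6 h 17 min
Thu: 07:38–18:16 = 10 h 38 min; less 45 min break → 9 h 53 min
Fri: 09:20–18:06 = 8 h 46 min; less 45 min break → 8 h 1 min
Sat: 09:51–18:44 = 8 h 53 min; less 45 min break → 8 h 8 min
Total worked: 48 h 46 min = 48.77 h.
Threshold 40 h → overtime 8 h 46 min, regular 40 h 0 min.

Regular 40.00 hours, overtime 8.77 hours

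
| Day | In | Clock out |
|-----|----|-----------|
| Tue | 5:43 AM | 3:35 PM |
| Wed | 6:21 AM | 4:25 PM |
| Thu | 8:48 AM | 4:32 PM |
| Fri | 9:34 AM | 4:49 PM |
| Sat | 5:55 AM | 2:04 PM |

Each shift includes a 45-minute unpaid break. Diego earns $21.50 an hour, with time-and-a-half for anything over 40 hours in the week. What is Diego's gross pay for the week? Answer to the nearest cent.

Tue: 5:43 AM–3:35 PM = 9 h 52 min; less 45 min break → 9 h 7 min
Wed: 6:21 AM–4:25 PM = 10 h 4 min; less 45 min break → 9 h 19 min
Thu: 8:48 AM–4:32 PM = 7 h 44 min; less 45 min break → 6 h 59 min
Fri: 9:34 AM–4:49 PM = 7 h 15 min; less 45 min break → 6 h 30 min
Sat: 5:55 AM–2:04 PM = 8 h 9 min; less 45 min break → 7 h 24 min
Total worked: 39 h 19 min = 2359 min.
Regular 39 h 19 min = 2359 min at $21.50/h; overtime 0 h 0 min = 0 min at $32.25/h.
Pay = (2359 × $21.50 + 0 × $32.25) ÷ 60 = $845.31.

$845.31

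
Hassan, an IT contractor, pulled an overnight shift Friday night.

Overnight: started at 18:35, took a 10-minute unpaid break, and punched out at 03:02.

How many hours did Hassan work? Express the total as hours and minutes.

8 h 17 min

Overnight: 18:35 → midnight = 5 h 25 min; midnight → 03:02 = 3 h 2 min; span 8 h 27 min; less 10 min break → 8 h 17 min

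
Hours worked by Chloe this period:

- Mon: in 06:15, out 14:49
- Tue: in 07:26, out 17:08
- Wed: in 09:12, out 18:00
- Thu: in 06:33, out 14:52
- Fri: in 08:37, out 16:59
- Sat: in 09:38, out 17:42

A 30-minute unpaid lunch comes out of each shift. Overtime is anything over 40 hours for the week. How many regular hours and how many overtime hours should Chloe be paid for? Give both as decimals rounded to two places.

Mon: 06:15–14:49 = 8 h 34 min; less 30 min break → 8 h 4 min
Tue: 07:26–17:08 = 9 h 42 min; less 30 min break → 9 h 12 min
Wed: 09:12–18:00 = 8 h 48 min; less 30 min break → 8 h 18 min
Thu: 06:33–14:52 = 8 h 19 min; less 30 min break → 7 h 49 min
Fri: 08:37–16:59 = 8 h 22 min; less 30 min break → 7 h 52 min
Sat: 09:38–17:42 = 8 h 4 min; less 30 min break → 7 h 34 min
Total worked: 48 h 49 min = 48.82 h.
Threshold 40 h → overtime 8 h 49 min, regular 40 h 0 min.

Regular 40.00 hours, overtime 8.82 hours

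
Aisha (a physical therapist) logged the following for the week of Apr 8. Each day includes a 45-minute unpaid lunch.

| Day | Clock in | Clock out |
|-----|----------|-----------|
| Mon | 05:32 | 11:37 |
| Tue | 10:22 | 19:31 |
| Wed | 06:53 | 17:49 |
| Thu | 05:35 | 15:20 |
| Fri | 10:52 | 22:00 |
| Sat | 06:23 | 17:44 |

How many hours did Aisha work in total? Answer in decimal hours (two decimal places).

Mon: 05:32–11:37 = 6 h 5 min; less 45 min break → 5 h 20 min
Tue: 10:22–19:31 = 9 h 9 min; less 45 min break → 8 h 24 min
Wed: 06:53–17:49 = 10 h 56 min; less 45 min break → 10 h 11 min
Thu: 05:35–15:20 = 9 h 45 min; less 45 min break → 9 h 0 min
Fri: 10:52–22:00 = 11 h 8 min; less 45 min break → 10 h 23 min
Sat: 06:23–17:44 = 11 h 21 min; less 45 min break → 10 h 36 min
Total: 5 h 20 min + 8 h 24 min + 10 h 11 min + 9 h 0 min + 10 h 23 min + 10 h 36 min = 53 h 54 min.

53.90 hours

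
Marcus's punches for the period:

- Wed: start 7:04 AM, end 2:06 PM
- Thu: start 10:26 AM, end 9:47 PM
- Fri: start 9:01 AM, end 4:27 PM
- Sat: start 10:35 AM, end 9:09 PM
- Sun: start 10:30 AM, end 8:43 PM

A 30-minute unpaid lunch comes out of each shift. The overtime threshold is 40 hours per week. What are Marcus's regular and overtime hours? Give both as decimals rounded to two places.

Wed: 7:04 AM–2:06 PM = 7 h 2 min; less 30 min break → 6 h 32 min
Thu: 10:26 AM–9:47 PM = 11 h 21 min; less 30 min break → 10 h 51 min
Fri: 9:01 AM–4:27 PM = 7 h 26 min; less 30 min break → 6 h 56 min
Sat: 10:35 AM–9:09 PM = 10 h 34 min; less 30 min break → 10 h 4 min
Sun: 10:30 AM–8:43 PM = 10 h 13 min; less 30 min break → 9 h 43 min
Total worked: 44 h 6 min = 44.10 h.
Threshold 40 h → overtime 4 h 6 min, regular 40 h 0 min.

Regular 40.00 hours, overtime 4.10 hours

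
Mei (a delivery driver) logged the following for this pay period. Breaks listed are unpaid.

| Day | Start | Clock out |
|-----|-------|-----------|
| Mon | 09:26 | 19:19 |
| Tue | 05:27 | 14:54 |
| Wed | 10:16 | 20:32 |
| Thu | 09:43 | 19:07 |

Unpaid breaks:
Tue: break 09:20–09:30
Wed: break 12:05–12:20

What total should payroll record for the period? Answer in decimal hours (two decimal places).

38.58 hours

Mon: 09:26–19:19 = 9 h 53 min
Tue: 05:27–14:54 = 9 h 27 min; less 10 min break → 9 h 17 min
Wed: 10:16–20:32 = 10 h 16 min; less 15 min break → 10 h 1 min
Thu: 09:43–19:07 = 9 h 24 min
Total: 9 h 53 min + 9 h 17 min + 10 h 1 min + 9 h 24 min = 38 h 35 min.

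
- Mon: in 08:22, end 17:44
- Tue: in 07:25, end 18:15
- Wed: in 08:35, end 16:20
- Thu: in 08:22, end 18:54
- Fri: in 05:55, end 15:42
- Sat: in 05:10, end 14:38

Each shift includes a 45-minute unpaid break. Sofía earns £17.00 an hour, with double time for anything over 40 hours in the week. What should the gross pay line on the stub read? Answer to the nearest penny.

Mon: 08:22–17:44 = 9 h 22 min; less 45 min break → 8 h 37 min
Tue: 07:25–18:15 = 10 h 50 min; less 45 min break → 10 h 5 min
Wed: 08:35–16:20 = 7 h 45 min; less 45 min break → 7 h 0 min
Thu: 08:22–18:54 = 10 h 32 min; less 45 min break → 9 h 47 min
Fri: 05:55–15:42 = 9 h 47 min; less 45 min break → 9 h 2 min
Sat: 05:10–14:38 = 9 h 28 min; less 45 min break → 8 h 43 min
Total worked: 53 h 14 min = 3194 min.
Regular 40 h 0 min = 2400 min at £17.00/h; overtime 13 h 14 min = 794 min at £34.00/h.
Pay = (2400 × £17.00 + 794 × £34.00) ÷ 60 = £1129.93.

£1129.93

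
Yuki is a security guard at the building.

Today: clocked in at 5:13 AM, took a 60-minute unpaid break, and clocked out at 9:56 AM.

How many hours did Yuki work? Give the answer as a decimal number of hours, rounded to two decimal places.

Today: 5:13 AM–9:56 AM = 4 h 43 min; less 60 min break → 3 h 43 min

3.72 hours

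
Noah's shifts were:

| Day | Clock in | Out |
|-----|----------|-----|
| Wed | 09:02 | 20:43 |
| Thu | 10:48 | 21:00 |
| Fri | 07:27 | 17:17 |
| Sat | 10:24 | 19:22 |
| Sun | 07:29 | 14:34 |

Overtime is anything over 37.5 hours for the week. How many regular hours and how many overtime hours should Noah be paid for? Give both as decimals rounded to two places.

Regular 37.50 hours, overtime 10.27 hours

Wed: 09:02–20:43 = 11 h 41 min
Thu: 10:48–21:00 = 10 h 12 min
Fri: 07:27–17:17 = 9 h 50 min
Sat: 10:24–19:22 = 8 h 58 min
Sun: 07:29–14:34 = 7 h 5 min
Total worked: 47 h 46 min = 47.77 h.
Threshold 37.5 h → overtime 10 h 16 min, regular 37 h 30 min.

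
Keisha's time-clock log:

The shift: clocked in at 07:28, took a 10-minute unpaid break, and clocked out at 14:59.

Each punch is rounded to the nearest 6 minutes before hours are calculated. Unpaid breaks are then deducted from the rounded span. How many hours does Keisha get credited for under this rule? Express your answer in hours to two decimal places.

The shift: in 07:28→07:30, out 14:59→15:00; 7 h 30 min − 10 min = 7 h 20 min

7.33 hours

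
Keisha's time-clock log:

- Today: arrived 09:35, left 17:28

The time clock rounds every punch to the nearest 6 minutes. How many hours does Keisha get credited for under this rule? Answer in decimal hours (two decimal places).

Today: in 09:35→09:36, out 17:28→17:30; 7 h 54 min

7.90 hours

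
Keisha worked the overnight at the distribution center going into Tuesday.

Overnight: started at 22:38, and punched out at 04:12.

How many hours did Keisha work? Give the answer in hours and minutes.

5 h 34 min

Overnight: 22:38 → midnight = 1 h 22 min; midnight → 04:12 = 4 h 12 min; span 5 h 34 min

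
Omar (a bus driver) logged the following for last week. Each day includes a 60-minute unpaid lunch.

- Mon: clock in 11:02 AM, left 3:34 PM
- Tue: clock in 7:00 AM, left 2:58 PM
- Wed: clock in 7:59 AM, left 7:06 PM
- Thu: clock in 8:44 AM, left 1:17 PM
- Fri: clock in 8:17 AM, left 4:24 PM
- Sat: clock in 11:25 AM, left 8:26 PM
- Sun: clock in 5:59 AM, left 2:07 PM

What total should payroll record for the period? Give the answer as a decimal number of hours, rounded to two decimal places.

46.43 hours

Mon: 11:02 AM–3:34 PM = 4 h 32 min; less 60 min break → 3 h 32 min
Tue: 7:00 AM–2:58 PM = 7 h 58 min; less 60 min break → 6 h 58 min
Wed: 7:59 AM–7:06 PM = 11 h 7 min; less 60 min break → 10 h 7 min
Thu: 8:44 AM–1:17 PM = 4 h 33 min; less 60 min break → 3 h 33 min
Fri: 8:17 AM–4:24 PM = 8 h 7 min; less 60 min break → 7 h 7 min
Sat: 11:25 AM–8:26 PM = 9 h 1 min; less 60 min break → 8 h 1 min
Sun: 5:59 AM–2:07 PM = 8 h 8 min; less 60 min break → 7 h 8 min
Total: 3 h 32 min + 6 h 58 min + 10 h 7 min + 3 h 33 min + 7 h 7 min + 8 h 1 min + 7 h 8 min = 46 h 26 min.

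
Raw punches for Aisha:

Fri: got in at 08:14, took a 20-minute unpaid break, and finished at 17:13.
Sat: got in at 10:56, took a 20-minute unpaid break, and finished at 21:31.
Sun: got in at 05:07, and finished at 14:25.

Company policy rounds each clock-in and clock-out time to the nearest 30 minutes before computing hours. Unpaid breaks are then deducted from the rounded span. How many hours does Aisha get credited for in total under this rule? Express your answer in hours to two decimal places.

Fri: in 08:14→08:00, out 17:13→17:00; 9 h 0 min − 20 min = 8 h 40 min
Sat: in 10:56→11:00, out 21:31→21:30; 10 h 30 min − 20 min = 10 h 10 min
Sun: in 05:07→05:00, out 14:25→14:30; 9 h 30 min
Total credited: 28 h 20 min.

28.33 hours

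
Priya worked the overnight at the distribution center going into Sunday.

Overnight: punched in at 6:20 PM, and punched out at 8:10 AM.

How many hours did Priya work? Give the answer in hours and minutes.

13 h 50 min

Overnight: 6:20 PM → midnight = 5 h 40 min; midnight → 8:10 AM = 8 h 10 min; span 13 h 50 min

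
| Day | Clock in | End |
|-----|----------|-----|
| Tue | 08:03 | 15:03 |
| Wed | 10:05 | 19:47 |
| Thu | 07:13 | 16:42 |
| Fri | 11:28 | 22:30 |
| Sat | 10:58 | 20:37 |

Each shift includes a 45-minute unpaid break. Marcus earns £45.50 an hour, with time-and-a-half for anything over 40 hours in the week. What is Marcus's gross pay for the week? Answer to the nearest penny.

Tue: 08:03–15:03 = 7 h 0 min; less 45 min break → 6 h 15 min
Wed: 10:05–19:47 = 9 h 42 min; less 45 min break → 8 h 57 min
Thu: 07:13–16:42 = 9 h 29 min; less 45 min break → 8 h 44 min
Fri: 11:28–22:30 = 11 h 2 min; less 45 min break → 10 h 17 min
Sat: 10:58–20:37 = 9 h 39 min; less 45 min break → 8 h 54 min
Total worked: 43 h 7 min = 2587 min.
Regular 40 h 0 min = 2400 min at £45.50/h; overtime 3 h 7 min = 187 min at £68.25/h.
Pay = (2400 × £45.50 + 187 × £68.25) ÷ 60 = £2032.71.

£2032.71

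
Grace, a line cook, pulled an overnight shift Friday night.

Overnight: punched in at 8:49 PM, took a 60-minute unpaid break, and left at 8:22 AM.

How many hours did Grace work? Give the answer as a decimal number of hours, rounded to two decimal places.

10.55 hours

Overnight: 8:49 PM → midnight = 3 h 11 min; midnight → 8:22 AM = 8 h 22 min; span 11 h 33 min; less 60 min break → 10 h 33 min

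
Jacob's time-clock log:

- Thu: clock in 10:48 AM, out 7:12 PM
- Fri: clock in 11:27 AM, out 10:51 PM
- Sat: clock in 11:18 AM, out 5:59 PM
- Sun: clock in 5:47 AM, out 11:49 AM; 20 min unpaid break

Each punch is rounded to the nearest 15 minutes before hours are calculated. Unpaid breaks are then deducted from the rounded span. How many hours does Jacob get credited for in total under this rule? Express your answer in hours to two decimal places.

32.17 hours

Thu: in 10:48 AM→10:45 AM, out 7:12 PM→7:15 PM; 8 h 30 min
Fri: in 11:27 AM→11:30 AM, out 10:51 PM→10:45 PM; 11 h 15 min
Sat: in 11:18 AM→11:15 AM, out 5:59 PM→6:00 PM; 6 h 45 min
Sun: in 5:47 AM→5:45 AM, out 11:49 AM→11:45 AM; 6 h 0 min − 20 min = 5 h 40 min
Total credited: 32 h 10 min.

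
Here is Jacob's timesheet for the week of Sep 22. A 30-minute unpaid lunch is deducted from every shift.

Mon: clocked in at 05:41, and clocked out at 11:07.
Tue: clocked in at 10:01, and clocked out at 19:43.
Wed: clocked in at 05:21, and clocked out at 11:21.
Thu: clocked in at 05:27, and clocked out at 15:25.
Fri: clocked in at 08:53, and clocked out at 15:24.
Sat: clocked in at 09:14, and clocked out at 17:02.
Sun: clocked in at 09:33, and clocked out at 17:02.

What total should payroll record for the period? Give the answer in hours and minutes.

49 h 24 min

Mon: 05:41–11:07 = 5 h 26 min; less 30 min break → 4 h 56 min
Tue: 10:01–19:43 = 9 h 42 min; less 30 min break → 9 h 12 min
Wed: 05:21–11:21 = 6 h 0 min; less 30 min break → 5 h 30 min
Thu: 05:27–15:25 = 9 h 58 min; less 30 min break → 9 h 28 min
Fri: 08:53–15:24 = 6 h 31 min; less 30 min break → 6 h 1 min
Sat: 09:14–17:02 = 7 h 48 min; less 30 min break → 7 h 18 min
Sun: 09:33–17:02 = 7 h 29 min; less 30 min break → 6 h 59 min
Total: 4 h 56 min + 9 h 12 min + 5 h 30 min + 9 h 28 min + 6 h 1 min + 7 h 18 min + 6 h 59 min = 49 h 24 min.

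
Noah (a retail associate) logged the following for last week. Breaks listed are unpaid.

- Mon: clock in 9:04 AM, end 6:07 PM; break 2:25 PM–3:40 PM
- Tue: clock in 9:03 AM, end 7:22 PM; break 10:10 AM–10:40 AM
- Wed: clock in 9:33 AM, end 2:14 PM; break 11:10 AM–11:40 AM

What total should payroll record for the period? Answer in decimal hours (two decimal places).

Mon: 9:04 AM–6:07 PM = 9 h 3 min; less 75 min break → 7 h 48 min
Tue: 9:03 AM–7:22 PM = 10 h 19 min; less 30 min break → 9 h 49 min
Wed: 9:33 AM–2:14 PM = 4 h 41 min; less 30 min break → 4 h 11 min
Total: 7 h 48 min + 9 h 49 min + 4 h 11 min = 21 h 48 min.

21.80 hours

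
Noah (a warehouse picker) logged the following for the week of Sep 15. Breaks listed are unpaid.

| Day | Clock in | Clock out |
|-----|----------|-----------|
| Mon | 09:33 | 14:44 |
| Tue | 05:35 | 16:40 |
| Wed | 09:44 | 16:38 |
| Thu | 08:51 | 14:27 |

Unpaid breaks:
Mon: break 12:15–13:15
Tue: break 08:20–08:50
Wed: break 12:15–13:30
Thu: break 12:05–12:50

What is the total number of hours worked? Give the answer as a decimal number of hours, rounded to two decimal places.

Mon: 09:33–14:44 = 5 h 11 min; less 60 min break → 4 h 11 min
Tue: 05:35–16:40 = 11 h 5 min; less 30 min break → 10 h 35 min
Wed: 09:44–16:38 = 6 h 54 min; less 75 min break → 5 h 39 min
Thu: 08:51–14:27 = 5 h 36 min; less 45 min break → 4 h 51 min
Total: 4 h 11 min + 10 h 35 min + 5 h 39 min + 4 h 51 min = 25 h 16 min.

25.27 hours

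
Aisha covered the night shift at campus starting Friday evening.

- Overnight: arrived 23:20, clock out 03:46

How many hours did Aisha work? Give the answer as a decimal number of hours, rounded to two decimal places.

Overnight: 23:20 → midnight = 0 h 40 min; midnight → 03:46 = 3 h 46 min; span 4 h 26 min

4.43 hours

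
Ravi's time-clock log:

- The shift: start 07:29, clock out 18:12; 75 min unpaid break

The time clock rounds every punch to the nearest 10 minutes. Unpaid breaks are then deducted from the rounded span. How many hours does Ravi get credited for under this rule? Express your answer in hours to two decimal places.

The shift: in 07:29→07:30, out 18:12→18:10; 10 h 40 min − 75 min = 9 h 25 min

9.42 hours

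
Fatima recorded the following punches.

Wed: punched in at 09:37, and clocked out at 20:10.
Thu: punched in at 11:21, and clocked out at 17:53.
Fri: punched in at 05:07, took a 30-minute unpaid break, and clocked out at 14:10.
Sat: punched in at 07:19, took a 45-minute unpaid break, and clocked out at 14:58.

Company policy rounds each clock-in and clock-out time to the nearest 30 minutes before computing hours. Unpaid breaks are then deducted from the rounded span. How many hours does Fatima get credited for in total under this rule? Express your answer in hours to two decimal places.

Wed: in 09:37→09:30, out 20:10→20:00; 10 h 30 min
Thu: in 11:21→11:30, out 17:53→18:00; 6 h 30 min
Fri: in 05:07→05:00, out 14:10→14:00; 9 h 0 min − 30 min = 8 h 30 min
Sat: in 07:19→07:30, out 14:58→15:00; 7 h 30 min − 45 min = 6 h 45 min
Total credited: 32 h 15 min.

32.25 hours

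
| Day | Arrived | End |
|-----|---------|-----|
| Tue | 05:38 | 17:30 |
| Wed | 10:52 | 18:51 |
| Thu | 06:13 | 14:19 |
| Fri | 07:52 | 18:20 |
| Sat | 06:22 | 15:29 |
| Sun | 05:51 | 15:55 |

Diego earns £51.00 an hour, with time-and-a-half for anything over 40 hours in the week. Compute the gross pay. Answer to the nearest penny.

£3386.40

Tue: 05:38–17:30 = 11 h 52 min
Wed: 10:52–18:51 = 7 h 59 min
Thu: 06:13–14:19 = 8 h 6 min
Fri: 07:52–18:20 = 10 h 28 min
Sat: 06:22–15:29 = 9 h 7 min
Sun: 05:51–15:55 = 10 h 4 min
Total worked: 57 h 36 min = 3456 min.
Regular 40 h 0 min = 2400 min at £51.00/h; overtime 17 h 36 min = 1056 min at £76.50/h.
Pay = (2400 × £51.00 + 1056 × £76.50) ÷ 60 = £3386.40.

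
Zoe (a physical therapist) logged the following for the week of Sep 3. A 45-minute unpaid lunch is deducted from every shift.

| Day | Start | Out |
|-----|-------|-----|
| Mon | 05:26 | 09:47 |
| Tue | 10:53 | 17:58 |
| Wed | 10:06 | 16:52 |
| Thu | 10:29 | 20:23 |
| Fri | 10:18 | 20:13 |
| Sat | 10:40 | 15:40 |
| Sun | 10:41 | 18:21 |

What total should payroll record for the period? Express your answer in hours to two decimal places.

45.43 hours

Mon: 05:26–09:47 = 4 h 21 min; less 45 min break → 3 h 36 min
Tue: 10:53–17:58 = 7 h 5 min; less 45 min break → 6 h 20 min
Wed: 10:06–16:52 = 6 h 46 min; less 45 min break → 6 h 1 min
Thu: 10:29–20:23 = 9 h 54 min; less 45 min break → 9 h 9 min
Fri: 10:18–20:13 = 9 h 55 min; less 45 min break → 9 h 10 min
Sat: 10:40–15:40 = 5 h 0 min; less 45 min break → 4 h 15 min
Sun: 10:41–18:21 = 7 h 40 min; less 45 min break → 6 h 55 min
Total: 3 h 36 min + 6 h 20 min + 6 h 1 min + 9 h 9 min + 9 h 10 min + 4 h 15 min + 6 h 55 min = 45 h 26 min.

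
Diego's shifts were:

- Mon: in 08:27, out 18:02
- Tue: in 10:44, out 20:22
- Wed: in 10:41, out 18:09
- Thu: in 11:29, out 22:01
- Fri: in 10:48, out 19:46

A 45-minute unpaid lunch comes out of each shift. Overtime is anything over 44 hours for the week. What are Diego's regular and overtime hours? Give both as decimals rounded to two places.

Regular 42.43 hours, overtime 0.00 hours

Mon: 08:27–18:02 = 9 h 35 min; less 45 min break → 8 h 50 min
Tue: 10:44–20:22 = 9 h 38 min; less 45 min break → 8 h 53 min
Wed: 10:41–18:09 = 7 h 28 min; less 45 min break → 6 h 43 min
Thu: 11:29–22:01 = 10 h 32 min; less 45 min break → 9 h 47 min
Fri: 10:48–19:46 = 8 h 58 min; less 45 min break → 8 h 13 min
Total worked: 42 h 26 min = 42.43 h.
Threshold 44 h → overtime 0 h 0 min, regular 42 h 26 min.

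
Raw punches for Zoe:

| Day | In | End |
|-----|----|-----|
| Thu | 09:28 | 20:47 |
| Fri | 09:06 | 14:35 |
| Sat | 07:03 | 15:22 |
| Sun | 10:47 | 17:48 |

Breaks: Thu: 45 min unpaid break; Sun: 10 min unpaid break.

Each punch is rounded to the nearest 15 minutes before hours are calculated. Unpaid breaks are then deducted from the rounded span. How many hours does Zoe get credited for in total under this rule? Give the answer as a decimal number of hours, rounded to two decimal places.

Thu: in 09:28→09:30, out 20:47→20:45; 11 h 15 min − 45 min = 10 h 30 min
Fri: in 09:06→09:00, out 14:35→14:30; 5 h 30 min
Sat: in 07:03→07:00, out 15:22→15:15; 8 h 15 min
Sun: in 10:47→10:45, out 17:48→17:45; 7 h 0 min − 10 min = 6 h 50 min
Total credited: 31 h 5 min.

31.08 hours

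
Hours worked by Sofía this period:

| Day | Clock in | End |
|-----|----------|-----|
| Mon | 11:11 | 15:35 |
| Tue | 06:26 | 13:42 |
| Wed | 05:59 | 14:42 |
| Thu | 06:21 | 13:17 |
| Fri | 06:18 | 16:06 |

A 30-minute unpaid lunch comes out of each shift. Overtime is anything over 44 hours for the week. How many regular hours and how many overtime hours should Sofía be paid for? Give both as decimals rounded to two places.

Mon: 11:11–15:35 = 4 h 24 min; less 30 min break → 3 h 54 min
Tue: 06:26–13:42 = 7 h 16 min; less 30 min break → 6 h 46 min
Wed: 05:59–14:42 = 8 h 43 min; less 30 min break → 8 h 13 min
Thu: 06:21–13:17 = 6 h 56 min; less 30 min break → 6 h 26 min
Fri: 06:18–16:06 = 9 h 48 min; less 30 min break → 9 h 18 min
Total worked: 34 h 37 min = 34.62 h.
Threshold 44 h → overtime 0 h 0 min, regular 34 h 37 min.

Regular 34.62 hours, overtime 0.00 hours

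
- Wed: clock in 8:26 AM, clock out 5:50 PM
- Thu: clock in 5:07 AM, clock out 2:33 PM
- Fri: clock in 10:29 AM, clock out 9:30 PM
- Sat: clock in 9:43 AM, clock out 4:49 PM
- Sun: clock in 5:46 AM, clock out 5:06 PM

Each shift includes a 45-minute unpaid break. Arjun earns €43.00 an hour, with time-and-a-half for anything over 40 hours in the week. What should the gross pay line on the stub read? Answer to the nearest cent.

Wed: 8:26 AM–5:50 PM = 9 h 24 min; less 45 min break → 8 h 39 min
Thu: 5:07 AM–2:33 PM = 9 h 26 min; less 45 min break → 8 h 41 min
Fri: 10:29 AM–9:30 PM = 11 h 1 min; less 45 min break → 10 h 16 min
Sat: 9:43 AM–4:49 PM = 7 h 6 min; less 45 min break → 6 h 21 min
Sun: 5:46 AM–5:06 PM = 11 h 20 min; less 45 min break → 10 h 35 min
Total worked: 44 h 32 min = 2672 min.
Regular 40 h 0 min = 2400 min at €43.00/h; overtime 4 h 32 min = 272 min at €64.50/h.
Pay = (2400 × €43.00 + 272 × €64.50) ÷ 60 = €2012.40.

€2012.40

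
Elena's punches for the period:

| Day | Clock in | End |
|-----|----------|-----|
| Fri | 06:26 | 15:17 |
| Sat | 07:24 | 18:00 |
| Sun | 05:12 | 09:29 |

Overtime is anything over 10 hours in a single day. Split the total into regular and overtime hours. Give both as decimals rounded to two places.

Regular 23.13 hours, overtime 0.60 hours

Fri: 06:26–15:17 = 8 h 51 min
Sat: 07:24–18:00 = 10 h 36 min
Sun: 05:12–09:29 = 4 h 17 min
Fri reg 8 h 51 min / OT 0 h 0 min; Sat reg 10 h 0 min / OT 0 h 36 min; Sun reg 4 h 17 min / OT 0 h 0 min.
Totals: regular 23 h 8 min, overtime 0 h 36 min.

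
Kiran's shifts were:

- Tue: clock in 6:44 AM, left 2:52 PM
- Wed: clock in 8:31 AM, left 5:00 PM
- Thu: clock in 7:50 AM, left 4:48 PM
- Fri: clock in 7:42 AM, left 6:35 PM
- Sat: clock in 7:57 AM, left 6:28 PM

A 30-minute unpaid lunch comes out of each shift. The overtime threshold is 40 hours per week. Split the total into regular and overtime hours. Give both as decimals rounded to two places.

Regular 40.00 hours, overtime 4.48 hours

Tue: 6:44 AM–2:52 PM = 8 h 8 min; less 30 min break → 7 h 38 min
Wed: 8:31 AM–5:00 PM = 8 h 29 min; less 30 min break → 7 h 59 min
Thu: 7:50 AM–4:48 PM = 8 h 58 min; less 30 min break → 8 h 28 min
Fri: 7:42 AM–6:35 PM = 10 h 53 min; less 30 min break → 10 h 23 min
Sat: 7:57 AM–6:28 PM = 10 h 31 min; less 30 min break → 10 h 1 min
Total worked: 44 h 29 min = 44.48 h.
Threshold 40 h → overtime 4 h 29 min, regular 40 h 0 min.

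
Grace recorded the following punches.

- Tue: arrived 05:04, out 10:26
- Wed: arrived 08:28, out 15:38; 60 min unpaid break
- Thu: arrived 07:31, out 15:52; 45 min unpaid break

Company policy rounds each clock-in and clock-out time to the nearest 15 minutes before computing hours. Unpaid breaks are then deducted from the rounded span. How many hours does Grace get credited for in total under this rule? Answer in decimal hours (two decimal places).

19.25 hours

Tue: in 05:04→05:00, out 10:26→10:30; 5 h 30 min
Wed: in 08:28→08:30, out 15:38→15:45; 7 h 15 min − 60 min = 6 h 15 min
Thu: in 07:31→07:30, out 15:52→15:45; 8 h 15 min − 45 min = 7 h 30 min
Total credited: 19 h 15 min.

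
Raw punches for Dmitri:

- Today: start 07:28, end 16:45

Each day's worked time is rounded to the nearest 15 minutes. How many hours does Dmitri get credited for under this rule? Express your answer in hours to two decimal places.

9.25 hours

Today: 07:28–16:45 = 9 h 17 min → rounds to 9 h 15 min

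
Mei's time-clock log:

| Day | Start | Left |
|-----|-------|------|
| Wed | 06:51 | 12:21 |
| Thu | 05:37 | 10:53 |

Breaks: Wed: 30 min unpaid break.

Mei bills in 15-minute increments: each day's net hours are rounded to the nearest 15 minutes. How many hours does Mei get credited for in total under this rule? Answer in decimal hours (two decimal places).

10.25 hours

Wed: 06:51–12:21 = 5 h 30 min − 30 min = 5 h 0 min → rounds to 5 h 0 min
Thu: 05:37–10:53 = 5 h 16 min → rounds to 5 h 15 min
Total credited: 10 h 15 min.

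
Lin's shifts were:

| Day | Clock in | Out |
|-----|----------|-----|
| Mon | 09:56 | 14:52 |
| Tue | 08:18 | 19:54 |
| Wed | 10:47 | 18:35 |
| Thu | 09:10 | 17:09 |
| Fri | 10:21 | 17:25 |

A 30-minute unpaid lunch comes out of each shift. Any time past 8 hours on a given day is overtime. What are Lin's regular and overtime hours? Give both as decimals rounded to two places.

Regular 33.78 hours, overtime 3.10 hours

Mon: 09:56–14:52 = 4 h 56 min; less 30 min break → 4 h 26 min
Tue: 08:18–19:54 = 11 h 36 min; less 30 min break → 11 h 6 min
Wed: 10:47–18:35 = 7 h 48 min; less 30 min break → 7 h 18 min
Thu: 09:10–17:09 = 7 h 59 min; less 30 min break → 7 h 29 min
Fri: 10:21–17:25 = 7 h 4 min; less 30 min break → 6 h 34 min
Mon reg 4 h 26 min / OT 0 h 0 min; Tue reg 8 h 0 min / OT 3 h 6 min; Wed reg 7 h 18 min / OT 0 h 0 min; Thu reg 7 h 29 min / OT 0 h 0 min; Fri reg 6 h 34 min / OT 0 h 0 min.
Totals: regular 33 h 47 min, overtime 3 h 6 min.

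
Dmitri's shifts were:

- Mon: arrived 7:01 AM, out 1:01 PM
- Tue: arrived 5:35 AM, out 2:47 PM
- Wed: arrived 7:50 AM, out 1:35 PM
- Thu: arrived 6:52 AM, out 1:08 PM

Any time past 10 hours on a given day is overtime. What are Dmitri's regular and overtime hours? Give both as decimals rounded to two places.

Mon: 7:01 AM–1:01 PM = 6 h 0 min
Tue: 5:35 AM–2:47 PM = 9 h 12 min
Wed: 7:50 AM–1:35 PM = 5 h 45 min
Thu: 6:52 AM–1:08 PM = 6 h 16 min
Mon reg 6 h 0 min / OT 0 h 0 min; Tue reg 9 h 12 min / OT 0 h 0 min; Wed reg 5 h 45 min / OT 0 h 0 min; Thu reg 6 h 16 min / OT 0 h 0 min.
Totals: regular 27 h 13 min, overtime 0 h 0 min.

Regular 27.22 hours, overtime 0.00 hours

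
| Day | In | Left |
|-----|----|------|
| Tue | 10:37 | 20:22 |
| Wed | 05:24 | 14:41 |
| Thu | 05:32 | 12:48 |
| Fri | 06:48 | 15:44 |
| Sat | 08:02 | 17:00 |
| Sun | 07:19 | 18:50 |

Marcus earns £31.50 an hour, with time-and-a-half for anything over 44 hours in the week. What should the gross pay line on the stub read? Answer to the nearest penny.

£1939.61

Tue: 10:37–20:22 = 9 h 45 min
Wed: 05:24–14:41 = 9 h 17 min
Thu: 05:32–12:48 = 7 h 16 min
Fri: 06:48–15:44 = 8 h 56 min
Sat: 08:02–17:00 = 8 h 58 min
Sun: 07:19–18:50 = 11 h 31 min
Total worked: 55 h 43 min = 3343 min.
Regular 44 h 0 min = 2640 min at £31.50/h; overtime 11 h 43 min = 703 min at £47.25/h.
Pay = (2640 × £31.50 + 703 × £47.25) ÷ 60 = £1939.61.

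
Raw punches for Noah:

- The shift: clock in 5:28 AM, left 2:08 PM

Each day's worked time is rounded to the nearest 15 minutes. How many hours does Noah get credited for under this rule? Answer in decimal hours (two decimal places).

The shift: 5:28 AM–2:08 PM = 8 h 40 min → rounds to 8 h 45 min

8.75 hours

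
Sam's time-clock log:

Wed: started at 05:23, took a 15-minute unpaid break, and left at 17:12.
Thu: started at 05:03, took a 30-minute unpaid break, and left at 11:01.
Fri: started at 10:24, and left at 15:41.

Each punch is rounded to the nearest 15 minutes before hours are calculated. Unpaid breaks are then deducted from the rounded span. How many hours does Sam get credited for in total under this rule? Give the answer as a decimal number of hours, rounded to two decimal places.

Wed: in 05:23→05:30, out 17:12→17:15; 11 h 45 min − 15 min = 11 h 30 min
Thu: in 05:03→05:00, out 11:01→11:00; 6 h 0 min − 30 min = 5 h 30 min
Fri: in 10:24→10:30, out 15:41→15:45; 5 h 15 min
Total credited: 22 h 15 min.

22.25 hours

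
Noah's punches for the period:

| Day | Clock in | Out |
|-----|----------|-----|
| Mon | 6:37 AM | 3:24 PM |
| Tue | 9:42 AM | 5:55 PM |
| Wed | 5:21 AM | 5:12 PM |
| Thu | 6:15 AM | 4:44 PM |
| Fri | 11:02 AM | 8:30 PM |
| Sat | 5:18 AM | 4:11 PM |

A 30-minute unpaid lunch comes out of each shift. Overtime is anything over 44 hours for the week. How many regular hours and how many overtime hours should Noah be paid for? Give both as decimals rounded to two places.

Mon: 6:37 AM–3:24 PM = 8 h 47 min; less 30 min break → 8 h 17 min
Tue: 9:42 AM–5:55 PM = 8 h 13 min; less 30 min break → 7 h 43 min
Wed: 5:21 AM–5:12 PM = 11 h 51 min; less 30 min break → 11 h 21 min
Thu: 6:15 AM–4:44 PM = 10 h 29 min; less 30 min break → 9 h 59 min
Fri: 11:02 AM–8:30 PM = 9 h 28 min; less 30 min break → 8 h 58 min
Sat: 5:18 AM–4:11 PM = 10 h 53 min; less 30 min break → 10 h 23 min
Total worked: 56 h 41 min = 56.68 h.
Threshold 44 h → overtime 12 h 41 min, regular 44 h 0 min.

Regular 44.00 hours, overtime 12.68 hours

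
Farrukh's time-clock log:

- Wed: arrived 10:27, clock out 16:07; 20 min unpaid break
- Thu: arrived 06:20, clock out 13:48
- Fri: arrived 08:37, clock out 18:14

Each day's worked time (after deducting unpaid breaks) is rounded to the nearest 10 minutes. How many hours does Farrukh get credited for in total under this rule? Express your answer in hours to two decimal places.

Wed: 10:27–16:07 = 5 h 40 min − 20 min = 5 h 20 min → rounds to 5 h 20 min
Thu: 06:20–13:48 = 7 h 28 min → rounds to 7 h 30 min
Fri: 08:37–18:14 = 9 h 37 min → rounds to 9 h 40 min
Total credited: 22 h 30 min.

22.50 hours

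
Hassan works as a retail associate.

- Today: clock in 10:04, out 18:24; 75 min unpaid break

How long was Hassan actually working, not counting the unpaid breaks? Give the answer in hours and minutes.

Today: 10:04–18:24 = 8 h 20 min; less 75 min break → 7 h 5 min

7 h 5 min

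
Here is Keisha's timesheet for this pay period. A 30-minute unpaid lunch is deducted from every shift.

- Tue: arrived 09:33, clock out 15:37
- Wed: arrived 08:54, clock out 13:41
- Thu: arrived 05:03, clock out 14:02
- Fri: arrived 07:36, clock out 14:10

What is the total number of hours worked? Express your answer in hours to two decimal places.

24.40 hours

Tue: 09:33–15:37 = 6 h 4 min; less 30 min break → 5 h 34 min
Wed: 08:54–13:41 = 4 h 47 min; less 30 min break → 4 h 17 min
Thu: 05:03–14:02 = 8 h 59 min; less 30 min break → 8 h 29 min
Fri: 07:36–14:10 = 6 h 34 min; less 30 min break → 6 h 4 min
Total: 5 h 34 min + 4 h 17 min + 8 h 29 min + 6 h 4 min = 24 h 24 min.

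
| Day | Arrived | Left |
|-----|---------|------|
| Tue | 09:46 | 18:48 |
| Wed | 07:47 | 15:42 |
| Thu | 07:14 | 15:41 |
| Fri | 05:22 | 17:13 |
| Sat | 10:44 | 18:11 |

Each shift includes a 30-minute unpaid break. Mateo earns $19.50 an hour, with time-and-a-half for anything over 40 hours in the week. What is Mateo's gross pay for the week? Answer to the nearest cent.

Tue: 09:46–18:48 = 9 h 2 min; less 30 min break → 8 h 32 min
Wed: 07:47–15:42 = 7 h 55 min; less 30 min break → 7 h 25 min
Thu: 07:14–15:41 = 8 h 27 min; less 30 min break → 7 h 57 min
Fri: 05:22–17:13 = 11 h 51 min; less 30 min break → 11 h 21 min
Sat: 10:44–18:11 = 7 h 27 min; less 30 min break → 6 h 57 min
Total worked: 42 h 12 min = 2532 min.
Regular 40 h 0 min = 2400 min at $19.50/h; overtime 2 h 12 min = 132 min at $29.25/h.
Pay = (2400 × $19.50 + 132 × $29.25) ÷ 60 = $844.35.

$844.35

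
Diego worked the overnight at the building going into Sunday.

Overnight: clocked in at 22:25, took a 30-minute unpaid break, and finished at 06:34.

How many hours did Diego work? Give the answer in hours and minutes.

Overnight: 22:25 → midnight = 1 h 35 min; midnight → 06:34 = 6 h 34 min; span 8 h 9 min; less 30 min break → 7 h 39 min

7 h 39 min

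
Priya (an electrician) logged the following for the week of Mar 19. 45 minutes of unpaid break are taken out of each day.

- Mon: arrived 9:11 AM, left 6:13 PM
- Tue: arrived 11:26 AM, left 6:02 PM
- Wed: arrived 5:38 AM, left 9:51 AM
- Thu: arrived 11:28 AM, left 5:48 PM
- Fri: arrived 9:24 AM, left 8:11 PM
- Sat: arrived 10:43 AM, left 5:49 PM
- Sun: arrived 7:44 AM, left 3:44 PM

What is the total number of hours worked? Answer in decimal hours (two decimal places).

46.82 hours

Mon: 9:11 AM–6:13 PM = 9 h 2 min; less 45 min break → 8 h 17 min
Tue: 11:26 AM–6:02 PM = 6 h 36 min; less 45 min break → 5 h 51 min
Wed: 5:38 AM–9:51 AM = 4 h 13 min; less 45 min break → 3 h 28 min
Thu: 11:28 AM–5:48 PM = 6 h 20 min; less 45 min break → 5 h 35 min
Fri: 9:24 AM–8:11 PM = 10 h 47 min; less 45 min break → 10 h 2 min
Sat: 10:43 AM–5:49 PM = 7 h 6 min; less 45 min break → 6 h 21 min
Sun: 7:44 AM–3:44 PM = 8 h 0 min; less 45 min break → 7 h 15 min
Total: 8 h 17 min + 5 h 51 min + 3 h 28 min + 5 h 35 min + 10 h 2 min + 6 h 21 min + 7 h 15 min = 46 h 49 min.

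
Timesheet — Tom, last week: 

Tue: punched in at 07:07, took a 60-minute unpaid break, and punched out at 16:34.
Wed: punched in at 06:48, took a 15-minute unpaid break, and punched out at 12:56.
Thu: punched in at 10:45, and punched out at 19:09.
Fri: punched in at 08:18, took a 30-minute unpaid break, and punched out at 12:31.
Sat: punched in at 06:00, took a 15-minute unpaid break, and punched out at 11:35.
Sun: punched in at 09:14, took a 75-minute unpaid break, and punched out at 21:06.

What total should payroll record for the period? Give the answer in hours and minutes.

42 h 24 min

Tue: 07:07–16:34 = 9 h 27 min; less 60 min break → 8 h 27 min
Wed: 06:48–12:56 = 6 h 8 min; less 15 min break → 5 h 53 min
Thu: 10:45–19:09 = 8 h 24 min
Fri: 08:18–12:31 = 4 h 13 min; less 30 min break → 3 h 43 min
Sat: 06:00–11:35 = 5 h 35 min; less 15 min break → 5 h 20 min
Sun: 09:14–21:06 = 11 h 52 min; less 75 min break → 10 h 37 min
Total: 8 h 27 min + 5 h 53 min + 8 h 24 min + 3 h 43 min + 5 h 20 min + 10 h 37 min = 42 h 24 min.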